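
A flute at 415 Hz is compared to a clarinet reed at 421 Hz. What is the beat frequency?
6 Hz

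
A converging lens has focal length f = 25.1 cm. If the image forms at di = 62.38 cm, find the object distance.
1/do = 1/f − 1/di → do = 42 cm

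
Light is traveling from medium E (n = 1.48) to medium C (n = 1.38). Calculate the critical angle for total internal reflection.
θc = arcsin(n₂/n₁) = 68.82°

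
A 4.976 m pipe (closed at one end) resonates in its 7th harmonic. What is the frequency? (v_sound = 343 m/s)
fₙ = nv/(4L) = 120.6 Hz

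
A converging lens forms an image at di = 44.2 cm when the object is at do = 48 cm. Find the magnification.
M = −di/do = -0.9208 (inverted image)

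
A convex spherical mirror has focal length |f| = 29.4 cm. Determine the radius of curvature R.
R = 2|f| = 58.8 cm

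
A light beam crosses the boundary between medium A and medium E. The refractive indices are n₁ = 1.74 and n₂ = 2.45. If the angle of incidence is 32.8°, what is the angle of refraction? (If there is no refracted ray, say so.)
sin θ₂ = (n₁/n₂)·sin θ₁ = 0.3847 → θ₂ = 22.63°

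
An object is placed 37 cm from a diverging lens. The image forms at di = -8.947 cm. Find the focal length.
1/f = 1/do + 1/di → f = -11.8 cm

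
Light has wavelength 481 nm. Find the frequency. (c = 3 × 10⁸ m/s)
f = c/λ = 6.237 × 10¹⁴ Hz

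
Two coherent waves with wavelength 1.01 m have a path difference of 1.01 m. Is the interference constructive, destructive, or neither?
constructive — path difference = 1λ, a whole number of wavelengths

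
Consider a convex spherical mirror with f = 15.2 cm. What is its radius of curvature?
R = 2|f| = 30.4 cm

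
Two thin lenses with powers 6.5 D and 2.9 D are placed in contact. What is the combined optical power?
P_total = P₁ + P₂ = 9.4 D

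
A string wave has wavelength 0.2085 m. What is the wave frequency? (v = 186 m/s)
f = v/λ = 892.1 Hz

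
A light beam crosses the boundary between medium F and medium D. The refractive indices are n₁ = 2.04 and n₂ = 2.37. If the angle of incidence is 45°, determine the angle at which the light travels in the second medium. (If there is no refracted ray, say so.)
sin θ₂ = (n₁/n₂)·sin θ₁ = 0.6086 → θ₂ = 37.49°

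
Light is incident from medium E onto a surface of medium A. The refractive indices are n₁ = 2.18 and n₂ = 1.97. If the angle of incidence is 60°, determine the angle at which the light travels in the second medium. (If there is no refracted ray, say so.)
sin θ₂ = (n₁/n₂)·sin θ₁ = 0.9583 → θ₂ = 73.4°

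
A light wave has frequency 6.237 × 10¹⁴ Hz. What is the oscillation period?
T = 1/f = 1.603 × 10⁻¹⁵ s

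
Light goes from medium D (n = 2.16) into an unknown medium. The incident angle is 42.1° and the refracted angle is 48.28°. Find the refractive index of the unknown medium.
n₂ = n₁·sin θ₁ / sin θ₂ = 1.94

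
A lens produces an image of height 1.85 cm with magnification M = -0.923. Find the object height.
ho = |hi|/|M| = 2.004 cm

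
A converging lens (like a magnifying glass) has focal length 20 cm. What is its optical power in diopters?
P = 1/f = 5 D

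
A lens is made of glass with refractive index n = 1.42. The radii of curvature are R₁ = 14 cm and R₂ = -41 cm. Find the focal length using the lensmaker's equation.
1/f = (n − 1)(1/R₁ − 1/R₂) → f = 24.85 cm (converging lens)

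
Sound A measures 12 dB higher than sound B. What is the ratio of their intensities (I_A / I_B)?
I_A/I_B = 10^(Δβ/10) = 15.85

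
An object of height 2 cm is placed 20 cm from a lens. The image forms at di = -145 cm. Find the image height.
hi = (-di/do) × ho = 14.5 cm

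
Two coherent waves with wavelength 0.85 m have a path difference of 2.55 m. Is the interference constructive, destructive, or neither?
constructive — path difference = 3λ, a whole number of wavelengths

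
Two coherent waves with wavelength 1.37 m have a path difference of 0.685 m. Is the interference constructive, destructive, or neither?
destructive — path difference = 0.5λ, an odd multiple of λ/2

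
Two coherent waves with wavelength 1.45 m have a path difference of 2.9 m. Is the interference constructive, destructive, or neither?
constructive — path difference = 2λ, a whole number of wavelengths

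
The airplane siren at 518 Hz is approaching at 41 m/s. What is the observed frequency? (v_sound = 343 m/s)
f_obs = f·v/(v − v_s) = 588.3 Hz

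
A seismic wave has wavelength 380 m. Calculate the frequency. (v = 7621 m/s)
f = v/λ = 20.06 Hz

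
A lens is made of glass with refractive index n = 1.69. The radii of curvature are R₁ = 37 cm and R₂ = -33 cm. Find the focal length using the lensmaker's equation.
1/f = (n − 1)(1/R₁ − 1/R₂) → f = 25.28 cm (converging lens)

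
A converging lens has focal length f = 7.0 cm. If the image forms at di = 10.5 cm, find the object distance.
1/do = 1/f − 1/di → do = 21 cm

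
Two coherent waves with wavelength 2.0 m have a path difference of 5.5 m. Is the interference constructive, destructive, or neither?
neither (partial) — path difference = 2.75λ, neither a whole number of wavelengths nor an odd multiple of λ/2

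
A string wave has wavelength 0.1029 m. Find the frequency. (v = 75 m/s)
f = v/λ = 728.9 Hz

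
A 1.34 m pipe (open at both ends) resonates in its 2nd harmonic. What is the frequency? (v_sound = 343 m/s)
fₙ = nv/(2L) = 256 Hz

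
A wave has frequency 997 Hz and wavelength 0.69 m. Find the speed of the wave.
v = fλ = 687.9 m/s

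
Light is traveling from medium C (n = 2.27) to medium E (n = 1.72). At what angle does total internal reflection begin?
θc = arcsin(n₂/n₁) = 49.26°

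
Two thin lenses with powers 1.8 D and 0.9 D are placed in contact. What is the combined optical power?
P_total = P₁ + P₂ = 2.7 D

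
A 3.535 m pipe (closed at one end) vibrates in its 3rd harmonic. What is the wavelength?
λₙ = 4L/n = 4.713 m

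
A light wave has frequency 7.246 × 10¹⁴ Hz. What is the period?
T = 1/f = 1.380 × 10⁻¹⁵ s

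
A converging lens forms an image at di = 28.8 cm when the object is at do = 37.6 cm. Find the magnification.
M = −di/do = -0.766 (inverted image)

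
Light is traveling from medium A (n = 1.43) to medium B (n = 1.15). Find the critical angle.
θc = arcsin(n₂/n₁) = 53.53°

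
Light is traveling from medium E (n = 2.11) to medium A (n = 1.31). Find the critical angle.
θc = arcsin(n₂/n₁) = 38.38°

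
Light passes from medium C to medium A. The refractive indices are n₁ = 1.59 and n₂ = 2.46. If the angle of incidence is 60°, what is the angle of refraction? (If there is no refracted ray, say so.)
sin θ₂ = (n₁/n₂)·sin θ₁ = 0.5597 → θ₂ = 34.04°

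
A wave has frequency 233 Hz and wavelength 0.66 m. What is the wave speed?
v = fλ = 153.8 m/s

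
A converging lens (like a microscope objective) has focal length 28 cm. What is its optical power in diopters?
P = 1/f = 3.571 D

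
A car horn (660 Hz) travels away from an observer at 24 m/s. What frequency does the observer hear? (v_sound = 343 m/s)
f_obs = f·v/(v + v_s) = 616.8 Hz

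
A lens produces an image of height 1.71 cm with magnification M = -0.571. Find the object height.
ho = |hi|/|M| = 2.995 cm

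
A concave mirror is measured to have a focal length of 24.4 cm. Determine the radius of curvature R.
R = 2|f| = 48.8 cm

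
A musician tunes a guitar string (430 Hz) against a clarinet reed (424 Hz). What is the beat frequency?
6 Hz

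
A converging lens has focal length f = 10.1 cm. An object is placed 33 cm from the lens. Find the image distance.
1/di = 1/f − 1/do → di = 14.55 cm (real image)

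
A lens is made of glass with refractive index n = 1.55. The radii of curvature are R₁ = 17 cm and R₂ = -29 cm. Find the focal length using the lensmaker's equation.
1/f = (n − 1)(1/R₁ − 1/R₂) → f = 19.49 cm (converging lens)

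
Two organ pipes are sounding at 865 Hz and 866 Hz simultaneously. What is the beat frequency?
1 Hz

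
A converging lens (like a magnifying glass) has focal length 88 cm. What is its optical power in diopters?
P = 1/f = 1.136 D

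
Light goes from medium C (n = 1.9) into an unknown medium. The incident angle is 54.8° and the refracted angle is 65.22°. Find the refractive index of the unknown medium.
n₂ = n₁·sin θ₁ / sin θ₂ = 1.71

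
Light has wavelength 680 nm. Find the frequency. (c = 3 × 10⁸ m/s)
f = c/λ = 4.412 × 10¹⁴ Hz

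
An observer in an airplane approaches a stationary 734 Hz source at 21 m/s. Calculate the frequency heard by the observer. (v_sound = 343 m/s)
f_obs = f·(v + v_o)/v = 778.9 Hz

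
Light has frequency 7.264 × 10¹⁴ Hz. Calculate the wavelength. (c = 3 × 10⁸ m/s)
λ = c/f = 413 nm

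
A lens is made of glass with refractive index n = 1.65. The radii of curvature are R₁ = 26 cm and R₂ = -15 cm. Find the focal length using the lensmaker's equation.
1/f = (n − 1)(1/R₁ − 1/R₂) → f = 14.63 cm (converging lens)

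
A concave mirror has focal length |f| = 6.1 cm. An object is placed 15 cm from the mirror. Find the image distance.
f = +6.1 cm (concave); 1/di = 1/f − 1/do → di = 10.28 cm (real image, in front of mirror)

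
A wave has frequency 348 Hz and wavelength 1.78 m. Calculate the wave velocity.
v = fλ = 619.4 m/s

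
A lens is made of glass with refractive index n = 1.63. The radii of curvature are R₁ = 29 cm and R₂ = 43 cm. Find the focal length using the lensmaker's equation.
1/f = (n − 1)(1/R₁ − 1/R₂) → f = 141.4 cm (converging lens)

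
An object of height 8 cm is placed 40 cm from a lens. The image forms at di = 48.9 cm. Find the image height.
hi = (-di/do) × ho = -9.78 cm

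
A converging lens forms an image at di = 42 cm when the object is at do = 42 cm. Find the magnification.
M = −di/do = -1 (inverted image)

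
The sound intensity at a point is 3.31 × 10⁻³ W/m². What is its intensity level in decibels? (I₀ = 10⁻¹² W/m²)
β = 10·log₁₀(I/I₀) = 95.2 dB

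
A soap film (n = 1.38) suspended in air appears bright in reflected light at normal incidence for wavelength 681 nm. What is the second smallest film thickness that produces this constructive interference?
2nt = (m − ½)λ with m = 2 → t = (m − ½)λ/(2n) = 370.1 nm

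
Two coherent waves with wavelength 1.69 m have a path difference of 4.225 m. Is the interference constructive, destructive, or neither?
destructive — path difference = 2.5λ, an odd multiple of λ/2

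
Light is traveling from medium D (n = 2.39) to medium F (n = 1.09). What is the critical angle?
θc = arcsin(n₂/n₁) = 27.13°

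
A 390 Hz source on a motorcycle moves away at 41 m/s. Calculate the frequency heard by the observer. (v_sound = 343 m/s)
f_obs = f·v/(v + v_s) = 348.4 Hz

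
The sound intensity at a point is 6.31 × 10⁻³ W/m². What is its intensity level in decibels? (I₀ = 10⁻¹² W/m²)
β = 10·log₁₀(I/I₀) = 98 dB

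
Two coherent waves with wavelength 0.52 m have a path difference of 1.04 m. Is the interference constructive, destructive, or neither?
constructive — path difference = 2λ, a whole number of wavelengths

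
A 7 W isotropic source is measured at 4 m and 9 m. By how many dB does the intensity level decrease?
Δβ = 20·log₁₀(r₂/r₁) = 7.044 dB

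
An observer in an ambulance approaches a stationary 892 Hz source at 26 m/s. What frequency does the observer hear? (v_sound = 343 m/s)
f_obs = f·(v + v_o)/v = 959.6 Hz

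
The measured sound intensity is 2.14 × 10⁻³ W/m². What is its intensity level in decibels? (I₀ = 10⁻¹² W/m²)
β = 10·log₁₀(I/I₀) = 93.3 dB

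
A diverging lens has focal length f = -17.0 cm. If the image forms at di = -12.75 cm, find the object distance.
1/do = 1/f − 1/di → do = 51 cm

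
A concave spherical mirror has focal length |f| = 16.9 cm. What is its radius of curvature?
R = 2|f| = 33.8 cm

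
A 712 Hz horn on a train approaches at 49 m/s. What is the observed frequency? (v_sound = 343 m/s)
f_obs = f·v/(v − v_s) = 830.7 Hz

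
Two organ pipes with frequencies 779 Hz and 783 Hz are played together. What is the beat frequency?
4 Hz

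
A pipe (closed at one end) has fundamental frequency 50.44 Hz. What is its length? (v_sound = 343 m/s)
L = v/(4f₁) = 1.7 m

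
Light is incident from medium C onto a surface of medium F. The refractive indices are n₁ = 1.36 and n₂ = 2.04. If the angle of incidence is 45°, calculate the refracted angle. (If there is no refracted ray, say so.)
sin θ₂ = (n₁/n₂)·sin θ₁ = 0.4714 → θ₂ = 28.13°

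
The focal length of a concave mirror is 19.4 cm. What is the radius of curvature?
R = 2|f| = 38.8 cm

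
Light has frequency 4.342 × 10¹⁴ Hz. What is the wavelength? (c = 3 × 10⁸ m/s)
λ = c/f = 690.9 nm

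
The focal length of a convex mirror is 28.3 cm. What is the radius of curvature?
R = 2|f| = 56.6 cm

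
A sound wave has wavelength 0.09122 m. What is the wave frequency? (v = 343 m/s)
f = v/λ = 3760 Hz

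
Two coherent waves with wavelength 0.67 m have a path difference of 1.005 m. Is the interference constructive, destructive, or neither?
destructive — path difference = 1.5λ, an odd multiple of λ/2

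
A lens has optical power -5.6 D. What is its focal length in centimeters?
f = 1/P = -17.86 cm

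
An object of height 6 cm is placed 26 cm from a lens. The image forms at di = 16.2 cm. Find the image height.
hi = (-di/do) × ho = -3.738 cm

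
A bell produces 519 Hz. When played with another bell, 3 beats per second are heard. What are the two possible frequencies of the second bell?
f₂ = 519 ± 3 Hz → 522 Hz or 516 Hz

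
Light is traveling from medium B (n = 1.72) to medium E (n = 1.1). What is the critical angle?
θc = arcsin(n₂/n₁) = 39.76°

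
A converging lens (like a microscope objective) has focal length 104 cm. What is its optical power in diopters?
P = 1/f = 0.9615 D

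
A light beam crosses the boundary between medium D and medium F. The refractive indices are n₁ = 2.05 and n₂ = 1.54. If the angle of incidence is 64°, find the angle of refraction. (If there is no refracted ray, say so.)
sin θ₂ = (n₁/n₂)·sin θ₁ = 1.196 > 1, so there is no refracted ray — the light undergoes total internal reflection.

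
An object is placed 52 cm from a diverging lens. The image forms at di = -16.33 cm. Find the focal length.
1/f = 1/do + 1/di → f = -23.81 cm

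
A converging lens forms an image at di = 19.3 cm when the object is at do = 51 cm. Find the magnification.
M = −di/do = -0.3784 (inverted image)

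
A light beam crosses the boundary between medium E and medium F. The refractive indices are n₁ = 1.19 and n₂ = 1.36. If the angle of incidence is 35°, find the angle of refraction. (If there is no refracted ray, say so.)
sin θ₂ = (n₁/n₂)·sin θ₁ = 0.5019 → θ₂ = 30.12°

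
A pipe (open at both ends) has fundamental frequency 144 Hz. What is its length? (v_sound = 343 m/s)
L = v/(2f₁) = 1.191 m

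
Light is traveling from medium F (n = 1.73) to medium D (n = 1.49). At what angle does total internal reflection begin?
θc = arcsin(n₂/n₁) = 59.46°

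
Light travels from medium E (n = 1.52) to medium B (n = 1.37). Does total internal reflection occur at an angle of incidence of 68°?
θc = arcsin(n₂/n₁) = 64.33°; 68° > θc, so yes — total internal reflection.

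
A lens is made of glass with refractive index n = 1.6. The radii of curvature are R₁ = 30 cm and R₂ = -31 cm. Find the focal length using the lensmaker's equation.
1/f = (n − 1)(1/R₁ − 1/R₂) → f = 25.41 cm (converging lens)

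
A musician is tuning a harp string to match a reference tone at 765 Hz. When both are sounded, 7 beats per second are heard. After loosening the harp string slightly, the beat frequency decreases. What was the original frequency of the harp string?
772 Hz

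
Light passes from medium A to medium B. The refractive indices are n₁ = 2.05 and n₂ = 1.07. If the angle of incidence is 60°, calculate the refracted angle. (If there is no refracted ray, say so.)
sin θ₂ = (n₁/n₂)·sin θ₁ = 1.659 > 1, so there is no refracted ray — the light undergoes total internal reflection.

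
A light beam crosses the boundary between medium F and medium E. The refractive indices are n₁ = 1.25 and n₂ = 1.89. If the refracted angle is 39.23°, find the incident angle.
sin θ₁ = (n₂/n₁)·sin θ₂ → θ₁ = 72.99°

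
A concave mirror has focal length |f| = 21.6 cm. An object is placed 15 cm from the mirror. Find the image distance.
f = +21.6 cm (concave); 1/di = 1/f − 1/do → di = -49.09 cm (virtual image, behind mirror)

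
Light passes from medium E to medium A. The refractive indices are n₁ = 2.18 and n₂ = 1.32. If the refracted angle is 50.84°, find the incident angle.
sin θ₁ = (n₂/n₁)·sin θ₂ → θ₁ = 28°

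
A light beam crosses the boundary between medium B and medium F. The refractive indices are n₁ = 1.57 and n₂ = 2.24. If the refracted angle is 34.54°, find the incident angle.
sin θ₁ = (n₂/n₁)·sin θ₂ → θ₁ = 53.99°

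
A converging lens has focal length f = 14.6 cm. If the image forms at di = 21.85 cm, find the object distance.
1/do = 1/f − 1/di → do = 44 cm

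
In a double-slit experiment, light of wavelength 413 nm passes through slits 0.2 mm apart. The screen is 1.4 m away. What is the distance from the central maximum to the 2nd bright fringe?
y = mλL/d = 5.782 mm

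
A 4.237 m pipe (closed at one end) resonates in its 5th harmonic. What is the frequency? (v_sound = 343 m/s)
fₙ = nv/(4L) = 101.2 Hz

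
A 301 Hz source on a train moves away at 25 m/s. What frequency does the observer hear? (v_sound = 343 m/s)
f_obs = f·v/(v + v_s) = 280.6 Hz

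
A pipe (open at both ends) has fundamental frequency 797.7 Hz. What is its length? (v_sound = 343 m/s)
L = v/(2f₁) = 0.215 m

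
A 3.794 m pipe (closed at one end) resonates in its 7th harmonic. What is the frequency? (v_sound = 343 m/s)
fₙ = nv/(4L) = 158.2 Hz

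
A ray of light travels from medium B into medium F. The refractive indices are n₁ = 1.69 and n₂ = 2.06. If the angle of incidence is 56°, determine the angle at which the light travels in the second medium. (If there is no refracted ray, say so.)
sin θ₂ = (n₁/n₂)·sin θ₁ = 0.6801 → θ₂ = 42.85°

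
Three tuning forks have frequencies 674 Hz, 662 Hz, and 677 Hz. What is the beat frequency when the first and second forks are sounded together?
12 Hz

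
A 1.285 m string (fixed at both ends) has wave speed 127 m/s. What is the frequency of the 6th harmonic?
fₙ = nv/(2L) = 296.5 Hz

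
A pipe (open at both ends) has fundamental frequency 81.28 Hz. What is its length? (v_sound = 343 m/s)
L = v/(2f₁) = 2.11 m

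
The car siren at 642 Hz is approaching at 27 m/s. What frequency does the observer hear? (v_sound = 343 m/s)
f_obs = f·v/(v − v_s) = 696.9 Hz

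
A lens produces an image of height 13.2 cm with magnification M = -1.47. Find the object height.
ho = |hi|/|M| = 8.98 cm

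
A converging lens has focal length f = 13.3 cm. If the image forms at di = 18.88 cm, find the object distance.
1/do = 1/f − 1/di → do = 45 cm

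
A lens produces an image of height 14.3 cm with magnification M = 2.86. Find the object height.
ho = |hi|/|M| = 5 cm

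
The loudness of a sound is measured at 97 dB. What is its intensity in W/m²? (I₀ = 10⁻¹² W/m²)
I = I₀·10^(β/10) = 5.01 × 10⁻³ W/m²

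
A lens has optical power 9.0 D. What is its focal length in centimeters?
f = 1/P = 11.11 cm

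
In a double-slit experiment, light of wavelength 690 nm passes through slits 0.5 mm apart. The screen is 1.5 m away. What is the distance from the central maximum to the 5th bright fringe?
y = mλL/d = 10.35 mm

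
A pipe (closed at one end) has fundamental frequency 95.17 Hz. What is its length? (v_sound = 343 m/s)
L = v/(4f₁) = 0.901 m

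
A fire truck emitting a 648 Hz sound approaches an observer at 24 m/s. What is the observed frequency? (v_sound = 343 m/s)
f_obs = f·v/(v − v_s) = 696.8 Hz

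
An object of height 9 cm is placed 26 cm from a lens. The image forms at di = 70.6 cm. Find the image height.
hi = (-di/do) × ho = -24.44 cm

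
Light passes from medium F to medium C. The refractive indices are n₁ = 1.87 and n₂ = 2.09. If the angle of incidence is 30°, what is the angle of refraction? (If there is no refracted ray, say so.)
sin θ₂ = (n₁/n₂)·sin θ₁ = 0.4474 → θ₂ = 26.57°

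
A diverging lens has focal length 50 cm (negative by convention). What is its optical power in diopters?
P = 1/f = -2 D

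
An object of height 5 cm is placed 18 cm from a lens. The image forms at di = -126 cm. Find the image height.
hi = (-di/do) × ho = 35 cm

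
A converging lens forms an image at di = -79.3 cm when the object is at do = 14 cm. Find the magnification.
M = −di/do = 5.664 (upright image)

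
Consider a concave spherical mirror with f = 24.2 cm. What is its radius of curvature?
R = 2|f| = 48.4 cm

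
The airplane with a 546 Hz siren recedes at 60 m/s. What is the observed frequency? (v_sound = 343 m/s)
f_obs = f·v/(v + v_s) = 464.7 Hz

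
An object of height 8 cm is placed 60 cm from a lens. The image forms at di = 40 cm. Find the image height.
hi = (-di/do) × ho = -5.333 cm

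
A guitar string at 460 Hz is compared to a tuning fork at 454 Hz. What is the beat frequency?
6 Hz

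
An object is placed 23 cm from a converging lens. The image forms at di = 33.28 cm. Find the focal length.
1/f = 1/do + 1/di → f = 13.6 cm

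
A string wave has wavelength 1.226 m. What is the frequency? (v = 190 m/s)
f = v/λ = 155 Hz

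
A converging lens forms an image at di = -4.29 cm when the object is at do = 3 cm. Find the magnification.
M = −di/do = 1.43 (upright image)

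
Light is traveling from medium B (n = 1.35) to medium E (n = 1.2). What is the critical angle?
θc = arcsin(n₂/n₁) = 62.73°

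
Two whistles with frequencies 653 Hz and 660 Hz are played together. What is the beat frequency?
7 Hz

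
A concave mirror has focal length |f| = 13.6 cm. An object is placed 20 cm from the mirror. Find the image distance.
f = +13.6 cm (concave); 1/di = 1/f − 1/do → di = 42.5 cm (real image, in front of mirror)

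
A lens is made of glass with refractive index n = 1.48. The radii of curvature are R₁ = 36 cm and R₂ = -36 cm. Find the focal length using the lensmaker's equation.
1/f = (n − 1)(1/R₁ − 1/R₂) → f = 37.5 cm (converging lens)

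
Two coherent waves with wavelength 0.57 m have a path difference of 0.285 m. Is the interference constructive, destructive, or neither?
destructive — path difference = 0.5λ, an odd multiple of λ/2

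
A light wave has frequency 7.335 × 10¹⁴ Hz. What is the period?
T = 1/f = 1.363 × 10⁻¹⁵ s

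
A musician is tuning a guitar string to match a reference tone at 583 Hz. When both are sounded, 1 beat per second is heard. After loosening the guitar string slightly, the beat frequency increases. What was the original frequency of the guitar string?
582 Hz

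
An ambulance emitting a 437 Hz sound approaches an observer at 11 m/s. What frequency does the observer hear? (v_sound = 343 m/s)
f_obs = f·v/(v − v_s) = 451.5 Hz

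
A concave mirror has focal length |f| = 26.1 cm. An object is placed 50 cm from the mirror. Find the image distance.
f = +26.1 cm (concave); 1/di = 1/f − 1/do → di = 54.6 cm (real image, in front of mirror)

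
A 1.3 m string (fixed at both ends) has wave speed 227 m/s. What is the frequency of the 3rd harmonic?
fₙ = nv/(2L) = 261.9 Hz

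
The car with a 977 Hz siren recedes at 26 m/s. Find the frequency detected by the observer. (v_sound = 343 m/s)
f_obs = f·v/(v + v_s) = 908.2 Hz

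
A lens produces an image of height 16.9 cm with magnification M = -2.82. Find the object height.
ho = |hi|/|M| = 5.993 cm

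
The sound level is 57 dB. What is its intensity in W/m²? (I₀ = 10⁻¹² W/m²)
I = I₀·10^(β/10) = 5.01 × 10⁻⁷ W/m²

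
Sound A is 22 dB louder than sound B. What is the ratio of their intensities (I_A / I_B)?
I_A/I_B = 10^(Δβ/10) = 158.5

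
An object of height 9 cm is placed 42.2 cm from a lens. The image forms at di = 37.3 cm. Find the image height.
hi = (-di/do) × ho = -7.955 cm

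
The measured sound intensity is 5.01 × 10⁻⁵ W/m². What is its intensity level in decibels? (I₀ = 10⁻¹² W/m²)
β = 10·log₁₀(I/I₀) = 77 dB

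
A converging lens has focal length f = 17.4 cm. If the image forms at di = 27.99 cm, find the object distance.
1/do = 1/f − 1/di → do = 45.99 cm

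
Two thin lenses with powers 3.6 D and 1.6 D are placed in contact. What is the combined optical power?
P_total = P₁ + P₂ = 5.2 D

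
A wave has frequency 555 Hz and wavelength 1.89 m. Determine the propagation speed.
v = fλ = 1049 m/s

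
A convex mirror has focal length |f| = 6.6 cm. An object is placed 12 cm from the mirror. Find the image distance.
f = −6.6 cm (convex); 1/di = 1/f − 1/do → di = -4.258 cm (virtual image, behind mirror)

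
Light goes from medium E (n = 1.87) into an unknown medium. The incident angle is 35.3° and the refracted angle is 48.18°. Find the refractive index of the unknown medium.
n₂ = n₁·sin θ₁ / sin θ₂ = 1.45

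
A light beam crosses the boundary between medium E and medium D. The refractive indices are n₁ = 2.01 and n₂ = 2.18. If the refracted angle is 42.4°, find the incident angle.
sin θ₁ = (n₂/n₁)·sin θ₂ → θ₁ = 47°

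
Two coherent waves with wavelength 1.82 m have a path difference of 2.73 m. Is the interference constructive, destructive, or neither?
destructive — path difference = 1.5λ, an odd multiple of λ/2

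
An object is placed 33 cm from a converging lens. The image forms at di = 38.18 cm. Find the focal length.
1/f = 1/do + 1/di → f = 17.7 cm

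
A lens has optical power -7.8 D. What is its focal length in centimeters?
f = 1/P = -12.82 cm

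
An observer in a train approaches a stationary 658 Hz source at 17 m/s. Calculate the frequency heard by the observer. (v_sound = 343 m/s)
f_obs = f·(v + v_o)/v = 690.6 Hz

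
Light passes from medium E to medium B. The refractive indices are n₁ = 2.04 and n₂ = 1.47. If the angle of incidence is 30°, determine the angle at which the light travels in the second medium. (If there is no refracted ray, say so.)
sin θ₂ = (n₁/n₂)·sin θ₁ = 0.6939 → θ₂ = 43.94°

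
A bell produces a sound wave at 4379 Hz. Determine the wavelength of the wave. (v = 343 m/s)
λ = v/f = 0.07833 m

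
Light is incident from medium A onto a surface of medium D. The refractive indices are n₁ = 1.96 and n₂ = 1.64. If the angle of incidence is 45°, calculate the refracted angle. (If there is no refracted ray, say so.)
sin θ₂ = (n₁/n₂)·sin θ₁ = 0.8451 → θ₂ = 57.68°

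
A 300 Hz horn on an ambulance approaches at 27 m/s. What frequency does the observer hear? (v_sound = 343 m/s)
f_obs = f·v/(v − v_s) = 325.6 Hz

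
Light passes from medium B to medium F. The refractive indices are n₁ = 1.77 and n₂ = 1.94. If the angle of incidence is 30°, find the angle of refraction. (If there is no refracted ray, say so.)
sin θ₂ = (n₁/n₂)·sin θ₁ = 0.4562 → θ₂ = 27.14°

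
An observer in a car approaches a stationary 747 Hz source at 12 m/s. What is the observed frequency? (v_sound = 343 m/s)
f_obs = f·(v + v_o)/v = 773.1 Hz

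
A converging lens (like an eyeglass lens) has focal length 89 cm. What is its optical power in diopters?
P = 1/f = 1.124 D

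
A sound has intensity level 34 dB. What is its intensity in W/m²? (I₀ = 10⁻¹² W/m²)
I = I₀·10^(β/10) = 2.51 × 10⁻⁹ W/m²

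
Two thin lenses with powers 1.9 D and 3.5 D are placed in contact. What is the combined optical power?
P_total = P₁ + P₂ = 5.4 D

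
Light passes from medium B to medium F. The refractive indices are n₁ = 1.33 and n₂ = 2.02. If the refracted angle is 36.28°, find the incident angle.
sin θ₁ = (n₂/n₁)·sin θ₂ → θ₁ = 63.99°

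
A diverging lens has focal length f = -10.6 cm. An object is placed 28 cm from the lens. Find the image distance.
1/di = 1/f − 1/do → di = -7.689 cm (virtual image)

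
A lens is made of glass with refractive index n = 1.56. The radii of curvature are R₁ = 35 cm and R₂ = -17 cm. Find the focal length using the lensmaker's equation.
1/f = (n − 1)(1/R₁ − 1/R₂) → f = 20.43 cm (converging lens)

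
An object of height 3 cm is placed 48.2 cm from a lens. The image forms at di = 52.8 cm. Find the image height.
hi = (-di/do) × ho = -3.286 cm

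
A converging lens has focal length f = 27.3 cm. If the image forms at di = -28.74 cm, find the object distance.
1/do = 1/f − 1/di → do = 14 cm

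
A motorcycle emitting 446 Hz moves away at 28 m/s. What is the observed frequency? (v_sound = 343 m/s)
f_obs = f·v/(v + v_s) = 412.3 Hz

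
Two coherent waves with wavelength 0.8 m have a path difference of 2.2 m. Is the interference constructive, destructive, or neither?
neither (partial) — path difference = 2.75λ, neither a whole number of wavelengths nor an odd multiple of λ/2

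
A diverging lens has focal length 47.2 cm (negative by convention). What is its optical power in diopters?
P = 1/f = -2.119 D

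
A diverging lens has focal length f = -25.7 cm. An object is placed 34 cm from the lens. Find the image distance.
1/di = 1/f − 1/do → di = -14.64 cm (virtual image)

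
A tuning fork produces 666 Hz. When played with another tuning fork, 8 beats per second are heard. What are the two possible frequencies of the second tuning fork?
f₂ = 666 ± 8 Hz → 674 Hz or 658 Hz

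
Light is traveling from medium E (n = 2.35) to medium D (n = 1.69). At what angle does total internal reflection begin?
θc = arcsin(n₂/n₁) = 45.98°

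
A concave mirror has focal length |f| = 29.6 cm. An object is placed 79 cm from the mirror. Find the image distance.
f = +29.6 cm (concave); 1/di = 1/f − 1/do → di = 47.34 cm (real image, in front of mirror)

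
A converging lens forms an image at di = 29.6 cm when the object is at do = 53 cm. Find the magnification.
M = −di/do = -0.5585 (inverted image)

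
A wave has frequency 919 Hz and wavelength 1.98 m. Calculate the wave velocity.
v = fλ = 1820 m/s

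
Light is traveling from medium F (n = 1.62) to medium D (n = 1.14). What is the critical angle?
θc = arcsin(n₂/n₁) = 44.72°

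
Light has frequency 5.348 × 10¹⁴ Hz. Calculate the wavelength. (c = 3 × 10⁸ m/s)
λ = c/f = 561 nm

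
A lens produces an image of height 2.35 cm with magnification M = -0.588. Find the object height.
ho = |hi|/|M| = 3.997 cm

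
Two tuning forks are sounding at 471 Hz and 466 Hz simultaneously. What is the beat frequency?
5 Hz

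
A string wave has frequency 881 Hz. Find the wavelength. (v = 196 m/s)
λ = v/f = 0.2225 m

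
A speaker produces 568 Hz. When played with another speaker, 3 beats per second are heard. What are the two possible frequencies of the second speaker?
f₂ = 568 ± 3 Hz → 571 Hz or 565 Hz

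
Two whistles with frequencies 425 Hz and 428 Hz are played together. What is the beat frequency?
3 Hz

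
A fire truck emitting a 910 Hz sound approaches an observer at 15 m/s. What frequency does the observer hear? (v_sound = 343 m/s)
f_obs = f·v/(v − v_s) = 951.6 Hz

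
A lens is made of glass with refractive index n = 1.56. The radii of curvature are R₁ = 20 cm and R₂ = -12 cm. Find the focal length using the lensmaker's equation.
1/f = (n − 1)(1/R₁ − 1/R₂) → f = 13.39 cm (converging lens)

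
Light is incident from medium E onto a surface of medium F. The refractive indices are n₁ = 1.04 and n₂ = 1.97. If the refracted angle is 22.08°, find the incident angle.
sin θ₁ = (n₂/n₁)·sin θ₂ → θ₁ = 45.4°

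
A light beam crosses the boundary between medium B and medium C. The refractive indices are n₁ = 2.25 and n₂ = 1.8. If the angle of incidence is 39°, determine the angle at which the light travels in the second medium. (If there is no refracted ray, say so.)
sin θ₂ = (n₁/n₂)·sin θ₁ = 0.7867 → θ₂ = 51.87°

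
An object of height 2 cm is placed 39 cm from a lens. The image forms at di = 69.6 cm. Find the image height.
hi = (-di/do) × ho = -3.569 cm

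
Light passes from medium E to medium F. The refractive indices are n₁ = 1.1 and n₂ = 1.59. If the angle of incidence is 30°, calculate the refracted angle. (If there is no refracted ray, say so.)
sin θ₂ = (n₁/n₂)·sin θ₁ = 0.3459 → θ₂ = 20.24°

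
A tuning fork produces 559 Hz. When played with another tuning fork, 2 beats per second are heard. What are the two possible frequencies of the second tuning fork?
f₂ = 559 ± 2 Hz → 561 Hz or 557 Hz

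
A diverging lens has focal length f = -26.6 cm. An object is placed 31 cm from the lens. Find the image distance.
1/di = 1/f − 1/do → di = -14.32 cm (virtual image)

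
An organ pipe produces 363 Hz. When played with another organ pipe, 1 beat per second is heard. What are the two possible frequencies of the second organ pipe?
f₂ = 363 ± 1 Hz → 364 Hz or 362 Hz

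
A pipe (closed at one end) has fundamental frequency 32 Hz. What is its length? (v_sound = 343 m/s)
L = v/(4f₁) = 2.68 m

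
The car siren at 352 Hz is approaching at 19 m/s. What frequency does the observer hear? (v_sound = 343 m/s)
f_obs = f·v/(v − v_s) = 372.6 Hz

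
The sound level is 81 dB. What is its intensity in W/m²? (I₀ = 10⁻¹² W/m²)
I = I₀·10^(β/10) = 1.26 × 10⁻⁴ W/m²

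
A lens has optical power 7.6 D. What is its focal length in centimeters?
f = 1/P = 13.16 cm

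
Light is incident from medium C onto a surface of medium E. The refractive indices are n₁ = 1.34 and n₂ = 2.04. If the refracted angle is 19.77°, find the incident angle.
sin θ₁ = (n₂/n₁)·sin θ₂ → θ₁ = 30.99°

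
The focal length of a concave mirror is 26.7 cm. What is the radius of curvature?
R = 2|f| = 53.4 cm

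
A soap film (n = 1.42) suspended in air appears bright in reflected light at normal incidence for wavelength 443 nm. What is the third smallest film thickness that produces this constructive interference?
2nt = (m − ½)λ with m = 3 → t = (m − ½)λ/(2n) = 390 nm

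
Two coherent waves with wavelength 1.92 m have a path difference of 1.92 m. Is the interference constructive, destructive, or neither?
constructive — path difference = 1λ, a whole number of wavelengths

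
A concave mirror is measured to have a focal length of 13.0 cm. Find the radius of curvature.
R = 2|f| = 26 cm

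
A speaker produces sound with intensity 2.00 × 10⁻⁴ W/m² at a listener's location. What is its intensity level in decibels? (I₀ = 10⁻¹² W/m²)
β = 10·log₁₀(I/I₀) = 83.01 dB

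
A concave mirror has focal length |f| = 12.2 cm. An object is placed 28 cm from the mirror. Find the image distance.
f = +12.2 cm (concave); 1/di = 1/f − 1/do → di = 21.62 cm (real image, in front of mirror)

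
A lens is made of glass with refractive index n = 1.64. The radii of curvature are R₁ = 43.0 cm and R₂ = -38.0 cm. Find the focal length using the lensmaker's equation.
1/f = (n − 1)(1/R₁ − 1/R₂) → f = 31.52 cm (converging lens)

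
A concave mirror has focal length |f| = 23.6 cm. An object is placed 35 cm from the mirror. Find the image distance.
f = +23.6 cm (concave); 1/di = 1/f − 1/do → di = 72.46 cm (real image, in front of mirror)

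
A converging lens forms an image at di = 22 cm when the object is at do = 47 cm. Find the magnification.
M = −di/do = -0.4681 (inverted image)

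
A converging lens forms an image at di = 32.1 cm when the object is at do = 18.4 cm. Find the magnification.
M = −di/do = -1.745 (inverted image)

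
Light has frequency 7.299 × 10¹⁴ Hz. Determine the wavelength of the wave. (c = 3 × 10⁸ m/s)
λ = c/f = 411 nm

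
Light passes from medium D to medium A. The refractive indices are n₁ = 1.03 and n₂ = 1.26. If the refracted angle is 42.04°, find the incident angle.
sin θ₁ = (n₂/n₁)·sin θ₂ → θ₁ = 55°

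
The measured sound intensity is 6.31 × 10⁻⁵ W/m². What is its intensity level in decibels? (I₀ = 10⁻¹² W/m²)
β = 10·log₁₀(I/I₀) = 78 dB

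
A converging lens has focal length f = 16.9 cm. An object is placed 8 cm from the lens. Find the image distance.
1/di = 1/f − 1/do → di = -15.19 cm (virtual image)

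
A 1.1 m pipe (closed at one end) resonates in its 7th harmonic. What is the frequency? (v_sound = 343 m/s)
fₙ = nv/(4L) = 545.7 Hz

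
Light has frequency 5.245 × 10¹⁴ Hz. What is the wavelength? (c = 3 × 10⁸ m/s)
λ = c/f = 572 nm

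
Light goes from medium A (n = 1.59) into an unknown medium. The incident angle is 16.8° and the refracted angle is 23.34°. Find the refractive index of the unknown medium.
n₂ = n₁·sin θ₁ / sin θ₂ = 1.16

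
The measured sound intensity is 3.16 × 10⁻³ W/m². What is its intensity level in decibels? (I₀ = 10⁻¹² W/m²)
β = 10·log₁₀(I/I₀) = 95 dB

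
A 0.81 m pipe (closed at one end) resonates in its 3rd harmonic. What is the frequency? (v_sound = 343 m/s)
fₙ = nv/(4L) = 317.6 Hz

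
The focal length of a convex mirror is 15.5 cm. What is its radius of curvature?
R = 2|f| = 31 cm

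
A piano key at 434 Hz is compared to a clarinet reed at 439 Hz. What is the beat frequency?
5 Hz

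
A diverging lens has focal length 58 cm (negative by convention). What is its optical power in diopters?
P = 1/f = -1.724 D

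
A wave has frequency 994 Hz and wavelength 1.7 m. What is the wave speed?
v = fλ = 1690 m/s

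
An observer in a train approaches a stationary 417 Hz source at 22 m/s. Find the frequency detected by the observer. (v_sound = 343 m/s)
f_obs = f·(v + v_o)/v = 443.7 Hz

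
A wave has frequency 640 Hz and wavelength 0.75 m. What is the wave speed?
v = fλ = 480 m/s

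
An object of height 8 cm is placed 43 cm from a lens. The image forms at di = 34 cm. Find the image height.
hi = (-di/do) × ho = -6.326 cm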